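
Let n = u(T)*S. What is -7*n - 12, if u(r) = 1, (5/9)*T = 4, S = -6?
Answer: 30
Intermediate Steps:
T = 36/5 (T = (9/5)*4 = 36/5 ≈ 7.2000)
n = -6 (n = 1*(-6) = -6)
-7*n - 12 = -7*(-6) - 12 = 42 - 12 = 30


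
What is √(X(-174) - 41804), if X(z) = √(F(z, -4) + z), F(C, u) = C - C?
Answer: √(-41804 + I*√174) ≈ 0.0323 + 204.46*I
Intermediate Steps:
F(C, u) = 0
X(z) = √z (X(z) = √(0 + z) = √z)
√(X(-174) - 41804) = √(√(-174) - 41804) = √(I*√174 - 41804) = √(-41804 + I*√174)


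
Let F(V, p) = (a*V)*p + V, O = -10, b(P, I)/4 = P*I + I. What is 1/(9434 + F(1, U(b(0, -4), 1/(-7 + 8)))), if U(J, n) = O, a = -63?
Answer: 1/10065 ≈ 9.9354e-5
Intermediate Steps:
b(P, I) = 4*I + 4*I*P (b(P, I) = 4*(P*I + I) = 4*(I*P + I) = 4*(I + I*P) = 4*I + 4*I*P)
U(J, n) = -10
F(V, p) = V - 63*V*p (F(V, p) = (-63*V)*p + V = -63*V*p + V = V - 63*V*p)
1/(9434 + F(1, U(b(0, -4), 1/(-7 + 8)))) = 1/(9434 + 1*(1 - 63*(-10))) = 1/(9434 + 1*(1 + 630)) = 1/(9434 + 1*631) = 1/(9434 + 631) = 1/10065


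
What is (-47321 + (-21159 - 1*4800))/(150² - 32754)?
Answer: 36640/5127 ≈ 7.1465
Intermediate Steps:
(-47321 + (-21159 - 1*4800))/(150² - 32754) = (-47321 + (-21159 - 4800))/(22500 - 32754) = (-47321 - 25959)/(-10254) = -73280*(-1/10254) = 36640/5127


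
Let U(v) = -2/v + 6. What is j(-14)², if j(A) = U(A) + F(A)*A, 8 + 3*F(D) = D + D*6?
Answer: 110607289/441 ≈ 2.5081e+5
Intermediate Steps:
U(v) = 6 - 2/v
F(D) = -8/3 + 7*D/3 (F(D) = -8/3 + (D + D*6)/3 = -8/3 + (D + 6*D)/3 = -8/3 + (7*D)/3 = -8/3 + 7*D/3)
j(A) = 6 - 2/A + A*(-8/3 + 7*A/3) (j(A) = (6 - 2/A) + (-8/3 + 7*A/3)*A = (6 - 2/A) + A*(-8/3 + 7*A/3) = 6 - 2/A + A*(-8/3 + 7*A/3))
j(-14)² = ((⅓)*(-6 - 14*(18 - 14*(-8 + 7*(-14))))/(-14))² = ((⅓)*(-1/14)*(-6 - 14*(18 - 14*(-8 - 98))))² = ((⅓)*(-1/14)*(-6 - 14*(18 - 14*(-106))))² = ((⅓)*(-1/14)*(-6 - 14*(18 + 1484)))² = ((⅓)*(-1/14)*(-6 - 14*1502))² = ((⅓)*(-1/14)*(-6 - 21028))² = ((⅓)*(-1/14)*(-21034))² = (10517/21)² = 110607289/441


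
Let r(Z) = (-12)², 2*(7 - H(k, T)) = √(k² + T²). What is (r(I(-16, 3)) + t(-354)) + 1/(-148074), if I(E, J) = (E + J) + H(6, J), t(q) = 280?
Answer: 62783375/148074 ≈ 424.00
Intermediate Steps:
H(k, T) = 7 - √(T² + k²)/2 (H(k, T) = 7 - √(k² + T²)/2 = 7 - √(T² + k²)/2)
I(E, J) = 7 + E + J - √(36 + J²)/2 (I(E, J) = (E + J) + (7 - √(J² + 6²)/2) = (E + J) + (7 - √(J² + 36)/2) = (E + J) + (7 - √(36 + J²)/2) = 7 + E + J - √(36 + J²)/2)
r(Z) = 144
(r(I(-16, 3)) + t(-354)) + 1/(-148074) = (144 + 280) + 1/(-148074) = 424 - 1/148074 = 62783375/148074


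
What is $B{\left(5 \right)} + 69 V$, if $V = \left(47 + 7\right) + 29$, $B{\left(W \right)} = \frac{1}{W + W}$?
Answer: $\frac{57271}{10} \approx 5727.1$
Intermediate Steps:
$B{\left(W \right)} = \frac{1}{2 W}$
$V = 83$ ($V = 54 + 29 = 83$)
$B{\left(5 \right)} + 69 V = \frac{1}{2 \cdot 5} + 69 \cdot 83 = \frac{1}{2} \cdot \frac{1}{5} + 5727 = \frac{1}{10} + 5727 = \frac{57271}{10}$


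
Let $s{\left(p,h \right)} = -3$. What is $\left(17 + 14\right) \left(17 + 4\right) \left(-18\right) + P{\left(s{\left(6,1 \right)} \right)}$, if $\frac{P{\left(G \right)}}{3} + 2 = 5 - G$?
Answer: $-11700$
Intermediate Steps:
$P{\left(G \right)} = 9 - 3 G$ ($P{\left(G \right)} = -6 + 3 \left(5 - G\right) = -6 - \left(-15 + 3 G\right) = 9 - 3 G$)
$\left(17 + 14\right) \left(17 + 4\right) \left(-18\right) + P{\left(s{\left(6,1 \right)} \right)} = \left(17 + 14\right) \left(17 + 4\right) \left(-18\right) + \left(9 - -9\right) = 31 \cdot 21 \left(-18\right) + \left(9 + 9\right) = 651 \left(-18\right) + 18 = -11718 + 18 = -11700$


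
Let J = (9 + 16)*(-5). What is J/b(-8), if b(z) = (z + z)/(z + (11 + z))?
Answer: -625/16 ≈ -39.063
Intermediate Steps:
b(z) = 2*z/(11 + 2*z) (b(z) = (2*z)/(11 + 2*z) = 2*z/(11 + 2*z))
J = -125 (J = 25*(-5) = -125)
J/b(-8) = -125/(2*(-8)/(11 + 2*(-8))) = -125/(2*(-8)/(11 - 16)) = -125/(2*(-8)/(-5)) = -125/(2*(-8)*(-⅕)) = -125/16/5 = -125*5/16 = -625/16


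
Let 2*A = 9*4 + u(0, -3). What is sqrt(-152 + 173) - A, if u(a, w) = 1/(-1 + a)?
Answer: -35/2 + sqrt(21) ≈ -12.917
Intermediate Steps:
A = 35/2 (A = (9*4 + 1/(-1 + 0))/2 = (36 + 1/(-1))/2 = (36 - 1)/2 = (1/2)*35 = 35/2 ≈ 17.500)
sqrt(-152 + 173) - A = sqrt(-152 + 173) - 1*35/2 = sqrt(21) - 35/2 = -35/2 + sqrt(21)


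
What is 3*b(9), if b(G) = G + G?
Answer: 54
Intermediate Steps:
b(G) = 2*G
3*b(9) = 3*(2*9) = 3*18 = 54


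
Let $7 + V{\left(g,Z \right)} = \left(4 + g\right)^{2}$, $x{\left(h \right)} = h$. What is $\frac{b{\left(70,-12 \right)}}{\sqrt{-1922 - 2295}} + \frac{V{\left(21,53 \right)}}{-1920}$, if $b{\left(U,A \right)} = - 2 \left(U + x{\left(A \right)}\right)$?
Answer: $- \frac{103}{320} + \frac{116 i \sqrt{4217}}{4217} \approx -0.32188 + 1.7863 i$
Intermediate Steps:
$V{\left(g,Z \right)} = -7 + \left(4 + g\right)^{2}$
$b{\left(U,A \right)} = - 2 A - 2 U$ ($b{\left(U,A \right)} = - 2 \left(U + A\right) = - 2 \left(A + U\right) = - 2 A - 2 U$)
$\frac{b{\left(70,-12 \right)}}{\sqrt{-1922 - 2295}} + \frac{V{\left(21,53 \right)}}{-1920} = \frac{\left(-2\right) \left(-12\right) - 140}{\sqrt{-1922 - 2295}} + \frac{-7 + \left(4 + 21\right)^{2}}{-1920} = \frac{24 - 140}{\sqrt{-4217}} + \left(-7 + 25^{2}\right) \left(- \frac{1}{1920}\right) = - \frac{116}{i \sqrt{4217}} + \left(-7 + 625\right) \left(- \frac{1}{1920}\right) = - 116 \left(- \frac{i \sqrt{4217}}{4217}\right) + 618 \left(- \frac{1}{1920}\right) = \frac{116 i \sqrt{4217}}{4217} - \frac{103}{320} = - \frac{103}{320} + \frac{116 i \sqrt{4217}}{4217}$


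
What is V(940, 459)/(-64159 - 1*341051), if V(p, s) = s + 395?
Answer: -427/202605 ≈ -0.0021075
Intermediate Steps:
V(p, s) = 395 + s
V(940, 459)/(-64159 - 1*341051) = (395 + 459)/(-64159 - 1*341051) = 854/(-64159 - 341051) = 854/(-405210) = 854*(-1/405210) = -427/202605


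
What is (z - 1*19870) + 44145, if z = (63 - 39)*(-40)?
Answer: 23315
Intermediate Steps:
z = -960 (z = 24*(-40) = -960)
(z - 1*19870) + 44145 = (-960 - 1*19870) + 44145 = (-960 - 19870) + 44145 = -20830 + 44145 = 23315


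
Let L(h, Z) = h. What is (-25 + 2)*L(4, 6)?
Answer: -92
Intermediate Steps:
(-25 + 2)*L(4, 6) = (-25 + 2)*4 = -23*4 = -92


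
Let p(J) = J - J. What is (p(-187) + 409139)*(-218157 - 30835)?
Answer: -101872337888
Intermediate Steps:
p(J) = 0
(p(-187) + 409139)*(-218157 - 30835) = (0 + 409139)*(-218157 - 30835) = 409139*(-248992) = -101872337888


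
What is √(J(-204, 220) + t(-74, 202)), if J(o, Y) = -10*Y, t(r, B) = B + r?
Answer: 2*I*√518 ≈ 45.519*I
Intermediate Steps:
√(J(-204, 220) + t(-74, 202)) = √(-10*220 + (202 - 74)) = √(-2200 + 128) = √(-2072) = 2*I*√518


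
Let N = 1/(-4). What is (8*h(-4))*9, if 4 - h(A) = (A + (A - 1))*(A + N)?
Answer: -2466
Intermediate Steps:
N = -1/4 ≈ -0.25000
h(A) = 4 - (-1 + 2*A)*(-1/4 + A) (h(A) = 4 - (A + (A - 1))*(A - 1/4) = 4 - (A + (-1 + A))*(-1/4 + A) = 4 - (-1 + 2*A)*(-1/4 + A))
(8*h(-4))*9 = (8*(15/4 - 2*(-4)**2 + (3/2)*(-4)))*9 = (8*(15/4 - 2*16 - 6))*9 = (8*(15/4 - 32 - 6))*9 = (8*(-137/4))*9 = -274*9 = -2466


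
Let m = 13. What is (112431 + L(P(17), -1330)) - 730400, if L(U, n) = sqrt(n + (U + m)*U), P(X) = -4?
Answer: -617969 + I*sqrt(1366) ≈ -6.1797e+5 + 36.959*I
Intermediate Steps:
L(U, n) = sqrt(n + U*(13 + U)) (L(U, n) = sqrt(n + (U + 13)*U) = sqrt(n + (13 + U)*U) = sqrt(n + U*(13 + U)))
(112431 + L(P(17), -1330)) - 730400 = (112431 + sqrt(-1330 + (-4)**2 + 13*(-4))) - 730400 = (112431 + sqrt(-1330 + 16 - 52)) - 730400 = (112431 + sqrt(-1366)) - 730400 = (112431 + I*sqrt(1366)) - 730400 = -617969 + I*sqrt(1366)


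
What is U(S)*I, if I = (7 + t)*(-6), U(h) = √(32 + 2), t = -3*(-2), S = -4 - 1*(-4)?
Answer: -78*√34 ≈ -454.81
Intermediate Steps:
S = 0 (S = -4 + 4 = 0)
t = 6
U(h) = √34
I = -78 (I = (7 + 6)*(-6) = 13*(-6) = -78)
U(S)*I = √34*(-78) = -78*√34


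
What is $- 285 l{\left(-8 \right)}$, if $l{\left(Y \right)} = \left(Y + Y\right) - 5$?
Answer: $5985$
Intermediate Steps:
$l{\left(Y \right)} = -5 + 2 Y$ ($l{\left(Y \right)} = 2 Y - 5 = -5 + 2 Y$)
$- 285 l{\left(-8 \right)} = - 285 \left(-5 + 2 \left(-8\right)\right) = - 285 \left(-5 - 16\right) = \left(-285\right) \left(-21\right) = 5985$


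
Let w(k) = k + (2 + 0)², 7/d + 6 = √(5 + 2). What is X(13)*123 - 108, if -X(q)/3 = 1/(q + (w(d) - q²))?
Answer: -24034638/227611 - 861*√7/227611 ≈ -105.61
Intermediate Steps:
d = 7/(-6 + √7) (d = 7/(-6 + √(5 + 2)) = 7/(-6 + √7) ≈ -2.0869)
w(k) = 4 + k (w(k) = k + 2² = k + 4 = 4 + k)
X(q) = -3/(74/29 + q - q² - 7*√7/29) (X(q) = -3/(q + ((4 + (-42/29 - 7*√7/29)) - q²)) = -3/(q + ((74/29 - 7*√7/29) - q²)) = -3/(q + (74/29 - q² - 7*√7/29)) = -3/(74/29 + q - q² - 7*√7/29))
X(13)*123 - 108 = (87/(-74 - 29*13 + 7*√7 + 29*13²))*123 - 108 = (87/(-74 - 377 + 7*√7 + 29*169))*123 - 108 = (87/(-74 - 377 + 7*√7 + 4901))*123 - 108 = (87/(4450 + 7*√7))*123 - 108 = 10701/(4450 + 7*√7) - 108 = -108 + 10701/(4450 + 7*√7)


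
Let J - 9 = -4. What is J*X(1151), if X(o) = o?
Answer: 5755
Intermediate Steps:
J = 5 (J = 9 - 4 = 5)
J*X(1151) = 5*1151 = 5755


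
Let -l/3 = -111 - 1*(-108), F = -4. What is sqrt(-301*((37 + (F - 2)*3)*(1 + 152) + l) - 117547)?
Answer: 37*I*sqrt(727) ≈ 997.63*I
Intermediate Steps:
l = 9 (l = -3*(-111 - 1*(-108)) = -3*(-111 + 108) = -3*(-3) = 9)
sqrt(-301*((37 + (F - 2)*3)*(1 + 152) + l) - 117547) = sqrt(-301*((37 + (-4 - 2)*3)*(1 + 152) + 9) - 117547) = sqrt(-301*((37 - 6*3)*153 + 9) - 117547) = sqrt(-301*((37 - 18)*153 + 9) - 117547) = sqrt(-301*(19*153 + 9) - 117547) = sqrt(-301*(2907 + 9) - 117547) = sqrt(-301*2916 - 117547) = sqrt(-877716 - 117547) = sqrt(-995263) = 37*I*sqrt(727)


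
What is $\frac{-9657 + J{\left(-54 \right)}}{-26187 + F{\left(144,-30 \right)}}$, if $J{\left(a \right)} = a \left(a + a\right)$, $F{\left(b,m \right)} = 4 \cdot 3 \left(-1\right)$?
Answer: $\frac{425}{2911} \approx 0.146$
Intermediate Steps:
$F{\left(b,m \right)} = -12$ ($F{\left(b,m \right)} = 12 \left(-1\right) = -12$)
$J{\left(a \right)} = 2 a^{2}$ ($J{\left(a \right)} = a 2 a = 2 a^{2}$)
$\frac{-9657 + J{\left(-54 \right)}}{-26187 + F{\left(144,-30 \right)}} = \frac{-9657 + 2 \left(-54\right)^{2}}{-26187 - 12} = \frac{-9657 + 2 \cdot 2916}{-26199} = \left(-9657 + 5832\right) \left(- \frac{1}{26199}\right) = \left(-3825\right) \left(- \frac{1}{26199}\right) = \frac{425}{2911}$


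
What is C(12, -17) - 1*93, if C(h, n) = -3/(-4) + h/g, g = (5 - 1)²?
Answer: -183/2 ≈ -91.500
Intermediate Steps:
g = 16 (g = 4² = 16)
C(h, n) = ¾ + h/16 (C(h, n) = -3/(-4) + h/16 = -3*(-¼) + h*(1/16) = ¾ + h/16)
C(12, -17) - 1*93 = (¾ + (1/16)*12) - 1*93 = (¾ + ¾) - 93 = 3/2 - 93 = -183/2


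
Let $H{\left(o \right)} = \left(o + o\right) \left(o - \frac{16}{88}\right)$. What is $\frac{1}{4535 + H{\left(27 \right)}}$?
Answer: $\frac{11}{65815} \approx 0.00016714$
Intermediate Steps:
$H{\left(o \right)} = 2 o \left(- \frac{2}{11} + o\right)$ ($H{\left(o \right)} = 2 o \left(o - \frac{2}{11}\right) = 2 o \left(- \frac{2}{11} + o\right)$)
$\frac{1}{4535 + H{\left(27 \right)}} = \frac{1}{4535 + \frac{2}{11} \cdot 27 \left(-2 + 11 \cdot 27\right)} = \frac{1}{4535 + \frac{2}{11} \cdot 27 \left(-2 + 297\right)} = \frac{1}{4535 + \frac{2}{11} \cdot 27 \cdot 295} = \frac{1}{4535 + \frac{15930}{11}} = \frac{1}{\frac{65815}{11}} = \frac{11}{65815}$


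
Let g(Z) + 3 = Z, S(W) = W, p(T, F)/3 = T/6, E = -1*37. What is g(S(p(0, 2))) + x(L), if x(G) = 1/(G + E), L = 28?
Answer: -28/9 ≈ -3.1111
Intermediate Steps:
E = -37
p(T, F) = T/2 (p(T, F) = 3*(T/6) = T/2)
g(Z) = -3 + Z
x(G) = 1/(-37 + G) (x(G) = 1/(G - 37) = 1/(-37 + G))
g(S(p(0, 2))) + x(L) = (-3 + (1/2)*0) + 1/(-37 + 28) = (-3 + 0) + 1/(-9) = -3 - 1/9 = -28/9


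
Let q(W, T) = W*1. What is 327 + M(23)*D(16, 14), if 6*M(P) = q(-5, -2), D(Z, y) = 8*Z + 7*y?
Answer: 416/3 ≈ 138.67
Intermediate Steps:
q(W, T) = W
D(Z, y) = 7*y + 8*Z
M(P) = -5/6 (M(P) = (1/6)*(-5) = -5/6)
327 + M(23)*D(16, 14) = 327 - 5*(7*14 + 8*16)/6 = 327 - 5*(98 + 128)/6 = 327 - 5/6*226 = 327 - 565/3 = 416/3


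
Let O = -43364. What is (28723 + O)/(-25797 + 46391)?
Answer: -14641/20594 ≈ -0.71094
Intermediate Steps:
(28723 + O)/(-25797 + 46391) = (28723 - 43364)/(-25797 + 46391) = -14641/20594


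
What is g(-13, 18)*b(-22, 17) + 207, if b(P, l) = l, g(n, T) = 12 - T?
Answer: 105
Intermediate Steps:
g(-13, 18)*b(-22, 17) + 207 = (12 - 1*18)*17 + 207 = (12 - 18)*17 + 207 = -6*17 + 207 = -102 + 207 = 105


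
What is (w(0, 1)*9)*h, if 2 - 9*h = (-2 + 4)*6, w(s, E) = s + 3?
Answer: -30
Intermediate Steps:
w(s, E) = 3 + s
h = -10/9 (h = 2/9 - (-2 + 4)*6/9 = 2/9 - 2*6/9 = 2/9 - 1/9*12 = 2/9 - 4/3 = -10/9 ≈ -1.1111)
(w(0, 1)*9)*h = ((3 + 0)*9)*(-10/9) = (3*9)*(-10/9) = 27*(-10/9) = -30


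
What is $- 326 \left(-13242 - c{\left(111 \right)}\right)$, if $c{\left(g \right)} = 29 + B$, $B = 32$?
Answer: $4336778$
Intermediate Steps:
$c{\left(g \right)} = 61$ ($c{\left(g \right)} = 29 + 32 = 61$)
$- 326 \left(-13242 - c{\left(111 \right)}\right) = - 326 \left(-13242 - 61\right) = \left(-326\right) \left(-13303\right) = 4336778$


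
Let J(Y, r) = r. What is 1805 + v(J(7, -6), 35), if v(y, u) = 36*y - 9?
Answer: 1580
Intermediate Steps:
v(y, u) = -9 + 36*y
1805 + v(J(7, -6), 35) = 1805 + (-9 + 36*(-6)) = 1805 + (-9 - 216) = 1805 - 225 = 1580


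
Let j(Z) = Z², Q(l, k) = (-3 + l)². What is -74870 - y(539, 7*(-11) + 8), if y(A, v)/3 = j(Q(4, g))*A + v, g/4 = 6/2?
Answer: -76280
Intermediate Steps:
g = 12 (g = 4*(6/2) = 4*(6*(½)) = 4*3 = 12)
y(A, v) = 3*A + 3*v (y(A, v) = 3*(((-3 + 4)²)²*A + v) = 3*((1²)²*A + v) = 3*(1²*A + v) = 3*(1*A + v) = 3*(A + v) = 3*A + 3*v)
-74870 - y(539, 7*(-11) + 8) = -74870 - (3*539 + 3*(7*(-11) + 8)) = -74870 - (1617 + 3*(-77 + 8)) = -74870 - (1617 + 3*(-69)) = -74870 - (1617 - 207) = -74870 - 1*1410 = -74870 - 1410 = -76280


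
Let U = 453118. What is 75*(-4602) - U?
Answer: -798268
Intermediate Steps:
75*(-4602) - U = 75*(-4602) - 1*453118 = -345150 - 453118 = -798268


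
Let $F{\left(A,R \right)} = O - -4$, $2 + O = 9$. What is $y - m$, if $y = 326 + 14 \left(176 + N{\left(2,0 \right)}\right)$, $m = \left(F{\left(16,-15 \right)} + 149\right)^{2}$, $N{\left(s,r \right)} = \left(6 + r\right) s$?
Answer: $-22642$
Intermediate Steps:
$O = 7$ ($O = -2 + 9 = 7$)
$N{\left(s,r \right)} = s \left(6 + r\right)$
$F{\left(A,R \right)} = 11$ ($F{\left(A,R \right)} = 7 - -4 = 7 + 4 = 11$)
$m = 25600$ ($m = \left(11 + 149\right)^{2} = 160^{2} = 25600$)
$y = 2958$ ($y = 326 + 14 \left(176 + 2 \left(6 + 0\right)\right) = 326 + 14 \left(176 + 2 \cdot 6\right) = 326 + 14 \left(176 + 12\right) = 326 + 14 \cdot 188 = 326 + 2632 = 2958$)
$y - m = 2958 - 25600 = -22642$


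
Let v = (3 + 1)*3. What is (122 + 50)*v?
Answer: 2064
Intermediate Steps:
v = 12 (v = 4*3 = 12)
(122 + 50)*v = (122 + 50)*12 = 172*12 = 2064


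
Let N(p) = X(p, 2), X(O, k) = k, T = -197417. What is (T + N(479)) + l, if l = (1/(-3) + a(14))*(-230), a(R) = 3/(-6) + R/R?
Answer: -592360/3 ≈ -1.9745e+5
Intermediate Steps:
N(p) = 2
a(R) = ½ (a(R) = 3*(-⅙) + 1 = -½ + 1 = ½)
l = -115/3 (l = (1/(-3) + ½)*(-230) = (-⅓ + ½)*(-230) = (⅙)*(-230) = -115/3 ≈ -38.333)
(T + N(479)) + l = (-197417 + 2) - 115/3 = -197415 - 115/3 = -592360/3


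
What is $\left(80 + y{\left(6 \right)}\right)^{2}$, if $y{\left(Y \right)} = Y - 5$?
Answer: $6561$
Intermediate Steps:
$y{\left(Y \right)} = -5 + Y$
$\left(80 + y{\left(6 \right)}\right)^{2} = \left(80 + \left(-5 + 6\right)\right)^{2} = \left(80 + 1\right)^{2} = 81^{2} = 6561$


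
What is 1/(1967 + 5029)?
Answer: 1/6996 ≈ 0.00014294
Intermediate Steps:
1/(1967 + 5029) = 1/6996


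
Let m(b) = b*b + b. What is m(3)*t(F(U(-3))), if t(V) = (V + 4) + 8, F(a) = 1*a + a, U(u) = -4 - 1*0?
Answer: 48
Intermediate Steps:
U(u) = -4 (U(u) = -4 + 0 = -4)
F(a) = 2*a (F(a) = a + a = 2*a)
t(V) = 12 + V (t(V) = (4 + V) + 8 = 12 + V)
m(b) = b + b**2 (m(b) = b**2 + b = b + b**2)
m(3)*t(F(U(-3))) = (3*(1 + 3))*(12 + 2*(-4)) = (3*4)*(12 - 8) = 12*4 = 48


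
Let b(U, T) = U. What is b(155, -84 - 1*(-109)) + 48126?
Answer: 48281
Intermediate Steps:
b(155, -84 - 1*(-109)) + 48126 = 155 + 48126 = 48281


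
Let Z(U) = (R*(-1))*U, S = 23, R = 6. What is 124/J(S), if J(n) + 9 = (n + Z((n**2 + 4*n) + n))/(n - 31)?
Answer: 992/3769 ≈ 0.26320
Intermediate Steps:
Z(U) = -6*U (Z(U) = (6*(-1))*U = -6*U)
J(n) = -9 + (-29*n - 6*n**2)/(-31 + n) (J(n) = -9 + (n - 6*((n**2 + 4*n) + n))/(n - 31) = -9 + (n - 6*(n**2 + 5*n))/(-31 + n) = -9 + (n + (-30*n - 6*n**2))/(-31 + n) = -9 + (-29*n - 6*n**2)/(-31 + n))
124/J(S) = 124/(((279 - 38*23 - 6*23**2)/(-31 + 23))) = 124/(((279 - 874 - 6*529)/(-8))) = 124/((-(279 - 874 - 3174)/8)) = 124/((-1/8*(-3769))) = 124/(3769/8) = 124*(8/3769) = 992/3769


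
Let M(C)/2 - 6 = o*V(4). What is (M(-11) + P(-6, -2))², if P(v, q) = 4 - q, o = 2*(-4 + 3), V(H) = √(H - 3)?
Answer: 196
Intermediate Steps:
V(H) = √(-3 + H)
o = -2 (o = 2*(-1) = -2)
M(C) = 8 (M(C) = 12 + 2*(-2*√(-3 + 4)) = 12 + 2*(-2*√1) = 12 + 2*(-2*1) = 12 + 2*(-2) = 12 - 4 = 8)
(M(-11) + P(-6, -2))² = (8 + (4 - 1*(-2)))² = (8 + (4 + 2))² = (8 + 6)² = 14² = 196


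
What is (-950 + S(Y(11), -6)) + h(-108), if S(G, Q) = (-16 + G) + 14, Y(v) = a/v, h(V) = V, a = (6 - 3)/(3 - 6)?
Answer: -11661/11 ≈ -1060.1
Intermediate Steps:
a = -1 (a = 3/(-3) = 3*(-⅓) = -1)
Y(v) = -1/v
S(G, Q) = -2 + G
(-950 + S(Y(11), -6)) + h(-108) = (-950 + (-2 - 1/11)) - 108 = (-950 - 23/11) - 108 = -10473/11 - 108 = -11661/11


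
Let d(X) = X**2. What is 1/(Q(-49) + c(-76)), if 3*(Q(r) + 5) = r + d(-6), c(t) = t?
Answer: -3/256 ≈ -0.011719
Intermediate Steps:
Q(r) = 7 + r/3 (Q(r) = -5 + (r + (-6)**2)/3 = -5 + (r + 36)/3 = -5 + (36 + r)/3 = -5 + (12 + r/3) = 7 + r/3)
1/(Q(-49) + c(-76)) = 1/((7 + (1/3)*(-49)) - 76) = 1/((7 - 49/3) - 76) = 1/(-28/3 - 76) = 1/(-256/3) = -3/256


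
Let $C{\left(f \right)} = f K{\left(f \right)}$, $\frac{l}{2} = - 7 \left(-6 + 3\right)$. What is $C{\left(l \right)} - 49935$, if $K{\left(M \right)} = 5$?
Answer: $-49725$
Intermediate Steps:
$l = 42$ ($l = 2 \left(- 7 \left(-6 + 3\right)\right) = 2 \left(\left(-7\right) \left(-3\right)\right) = 2 \cdot 21 = 42$)
$C{\left(f \right)} = 5 f$ ($C{\left(f \right)} = f 5 = 5 f$)
$C{\left(l \right)} - 49935 = 5 \cdot 42 - 49935 = 210 - 49935 = -49725$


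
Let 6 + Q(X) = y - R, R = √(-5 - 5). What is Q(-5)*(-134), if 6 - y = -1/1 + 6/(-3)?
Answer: -402 + 134*I*√10 ≈ -402.0 + 423.75*I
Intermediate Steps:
y = 9 (y = 6 - (-1/1 + 6/(-3)) = 6 - (-1*1 + 6*(-⅓)) = 6 - (-1 - 2) = 6 - 1*(-3) = 6 + 3 = 9)
R = I*√10 (R = √(-10) = I*√10 ≈ 3.1623*I)
Q(X) = 3 - I*√10 (Q(X) = -6 + (9 - I*√10) = 3 - I*√10)
Q(-5)*(-134) = (3 - I*√10)*(-134) = -402 + 134*I*√10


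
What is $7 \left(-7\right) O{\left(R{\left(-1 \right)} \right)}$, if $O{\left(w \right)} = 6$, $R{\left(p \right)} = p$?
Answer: $-294$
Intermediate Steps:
$7 \left(-7\right) O{\left(R{\left(-1 \right)} \right)} = 7 \left(-7\right) 6 = \left(-49\right) 6 = -294$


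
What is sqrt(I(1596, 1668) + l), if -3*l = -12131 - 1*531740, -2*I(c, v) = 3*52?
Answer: sqrt(1630911)/3 ≈ 425.69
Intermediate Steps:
I(c, v) = -78 (I(c, v) = -3*52/2 = -1/2*156 = -78)
l = 543871/3 (l = -(-12131 - 1*531740)/3 = -(-12131 - 531740)/3 = -1/3*(-543871) = 543871/3 ≈ 1.8129e+5)
sqrt(I(1596, 1668) + l) = sqrt(-78 + 543871/3) = sqrt(543637/3) = sqrt(1630911)/3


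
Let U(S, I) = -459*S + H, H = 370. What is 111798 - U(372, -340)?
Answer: 282176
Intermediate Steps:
U(S, I) = 370 - 459*S (U(S, I) = -459*S + 370 = 370 - 459*S)
111798 - U(372, -340) = 111798 - (370 - 459*372) = 111798 - (370 - 170748) = 111798 - 1*(-170378) = 111798 + 170378 = 282176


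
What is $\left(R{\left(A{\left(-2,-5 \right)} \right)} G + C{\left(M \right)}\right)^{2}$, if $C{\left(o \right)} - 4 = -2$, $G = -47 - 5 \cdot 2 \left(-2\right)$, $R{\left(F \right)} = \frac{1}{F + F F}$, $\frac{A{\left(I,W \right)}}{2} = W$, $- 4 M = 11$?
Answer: $\frac{289}{100} \approx 2.89$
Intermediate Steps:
$M = - \frac{11}{4}$ ($M = \left(- \frac{1}{4}\right) 11 = - \frac{11}{4} \approx -2.75$)
$A{\left(I,W \right)} = 2 W$
$R{\left(F \right)} = \frac{1}{F + F^{2}}$
$G = -27$ ($G = -47 - 10 \left(-2\right) = -47 - -20 = -47 + 20 = -27$)
$C{\left(o \right)} = 2$ ($C{\left(o \right)} = 4 - 2 = 2$)
$\left(R{\left(A{\left(-2,-5 \right)} \right)} G + C{\left(M \right)}\right)^{2} = \left(\frac{1}{2 \left(-5\right) \left(1 + 2 \left(-5\right)\right)} \left(-27\right) + 2\right)^{2} = \left(\frac{1}{\left(-10\right) \left(1 - 10\right)} \left(-27\right) + 2\right)^{2} = \left(- \frac{1}{10 \left(-9\right)} \left(-27\right) + 2\right)^{2} = \left(\left(- \frac{1}{10}\right) \left(- \frac{1}{9}\right) \left(-27\right) + 2\right)^{2} = \left(\frac{1}{90} \left(-27\right) + 2\right)^{2} = \left(- \frac{3}{10} + 2\right)^{2} = \left(\frac{17}{10}\right)^{2} = \frac{289}{100}$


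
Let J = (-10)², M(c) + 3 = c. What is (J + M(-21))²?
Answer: 5776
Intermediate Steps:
M(c) = -3 + c
J = 100
(J + M(-21))² = (100 + (-3 - 21))² = (100 - 24)² = 76² = 5776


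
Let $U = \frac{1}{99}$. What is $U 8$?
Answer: $\frac{8}{99} \approx 0.080808$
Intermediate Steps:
$U = \frac{1}{99} \approx 0.010101$
$U 8 = \frac{1}{99} \cdot 8 = \frac{8}{99}$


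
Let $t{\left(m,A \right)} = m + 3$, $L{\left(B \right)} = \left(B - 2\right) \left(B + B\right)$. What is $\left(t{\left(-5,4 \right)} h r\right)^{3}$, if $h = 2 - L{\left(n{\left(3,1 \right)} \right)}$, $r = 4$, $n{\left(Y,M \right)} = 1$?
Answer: $-32768$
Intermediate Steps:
$L{\left(B \right)} = 2 B \left(-2 + B\right)$ ($L{\left(B \right)} = \left(-2 + B\right) 2 B = 2 B \left(-2 + B\right)$)
$t{\left(m,A \right)} = 3 + m$
$h = 4$ ($h = 2 - 2 \cdot 1 \left(-2 + 1\right) = 2 - 2 \cdot 1 \left(-1\right) = 2 - -2 = 2 + 2 = 4$)
$\left(t{\left(-5,4 \right)} h r\right)^{3} = \left(\left(3 - 5\right) 4 \cdot 4\right)^{3} = \left(\left(-2\right) 4 \cdot 4\right)^{3} = \left(\left(-8\right) 4\right)^{3} = \left(-32\right)^{3} = -32768$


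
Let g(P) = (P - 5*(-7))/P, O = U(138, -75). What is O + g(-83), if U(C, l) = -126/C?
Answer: -639/1909 ≈ -0.33473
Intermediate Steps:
O = -21/23 (O = -126/138 = -126*1/138 = -21/23 ≈ -0.91304)
g(P) = (35 + P)/P (g(P) = (P + 35)/P = (35 + P)/P)
O + g(-83) = -21/23 + (35 - 83)/(-83) = -21/23 - 1/83*(-48) = -21/23 + 48/83 = -639/1909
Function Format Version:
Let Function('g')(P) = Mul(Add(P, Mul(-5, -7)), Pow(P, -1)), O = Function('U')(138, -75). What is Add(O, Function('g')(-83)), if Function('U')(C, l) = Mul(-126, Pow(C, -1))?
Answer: Rational(-639, 1909) ≈ -0.33473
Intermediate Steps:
O = Rational(-21, 23) (O = Mul(-126, Pow(138, -1)) = Mul(-126, Rational(1, 138)) = Rational(-21, 23) ≈ -0.91304)
Function('g')(P) = Mul(Pow(P, -1), Add(35, P)) (Function('g')(P) = Mul(Add(P, 35), Pow(P, -1)) = Mul(Add(35, P), Pow(P, -1)) = Mul(Pow(P, -1), Add(35, P)))
Add(O, Function('g')(-83)) = Add(Rational(-21, 23), Mul(Pow(-83, -1), Add(35, -83))) = Add(Rational(-21, 23), Mul(Rational(-1, 83), -48)) = Add(Rational(-21, 23), Rational(48, 83)) = Rational(-639, 1909)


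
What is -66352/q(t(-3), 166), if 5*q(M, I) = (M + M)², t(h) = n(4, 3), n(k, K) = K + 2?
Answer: -16588/5 ≈ -3317.6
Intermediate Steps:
n(k, K) = 2 + K
t(h) = 5 (t(h) = 2 + 3 = 5)
q(M, I) = 4*M²/5 (q(M, I) = (M + M)²/5 = (2*M)²/5 = (4*M²)/5 = 4*M²/5)
-66352/q(t(-3), 166) = -66352/((⅘)*5²) = -66352/((⅘)*25) = -66352/20 = -66352*1/20 = -16588/5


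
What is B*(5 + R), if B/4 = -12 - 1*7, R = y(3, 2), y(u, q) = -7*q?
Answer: 684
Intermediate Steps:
R = -14 (R = -7*2 = -14)
B = -76 (B = 4*(-12 - 1*7) = 4*(-12 - 7) = 4*(-19) = -76)
B*(5 + R) = -76*(5 - 14) = -76*(-9) = 684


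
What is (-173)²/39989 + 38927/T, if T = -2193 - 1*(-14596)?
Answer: 1927861190/495983567 ≈ 3.8869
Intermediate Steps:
T = 12403 (T = -2193 + 14596 = 12403)
(-173)²/39989 + 38927/T = (-173)²/39989 + 38927/12403 = 29929*(1/39989) + 38927*(1/12403) = 29929/39989 + 38927/12403 = 1927861190/495983567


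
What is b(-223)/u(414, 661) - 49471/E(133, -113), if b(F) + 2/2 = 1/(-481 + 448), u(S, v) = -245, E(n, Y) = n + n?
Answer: -57137713/307230 ≈ -185.98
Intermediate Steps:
E(n, Y) = 2*n
b(F) = -34/33 (b(F) = -1 + 1/(-481 + 448) = -1 + 1/(-33) = -1 - 1/33 = -34/33)
b(-223)/u(414, 661) - 49471/E(133, -113) = -34/33/(-245) - 49471/(2*133) = -34/33*(-1/245) - 49471/266 = 34/8085 - 49471*1/266 = 34/8085 - 49471/266 = -57137713/307230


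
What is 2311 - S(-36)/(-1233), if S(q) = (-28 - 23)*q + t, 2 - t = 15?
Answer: 2851286/1233 ≈ 2312.5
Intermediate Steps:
t = -13 (t = 2 - 1*15 = 2 - 15 = -13)
S(q) = -13 - 51*q (S(q) = (-28 - 23)*q - 13 = -51*q - 13 = -13 - 51*q)
2311 - S(-36)/(-1233) = 2311 - (-13 - 51*(-36))/(-1233) = 2311 - (-13 + 1836)*(-1)/1233 = 2311 - 1823*(-1)/1233 = 2311 - 1*(-1823/1233) = 2311 + 1823/1233 = 2851286/1233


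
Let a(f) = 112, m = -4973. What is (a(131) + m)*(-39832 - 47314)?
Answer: 423616706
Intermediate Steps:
(a(131) + m)*(-39832 - 47314) = (112 - 4973)*(-39832 - 47314) = -4861*(-87146) = 423616706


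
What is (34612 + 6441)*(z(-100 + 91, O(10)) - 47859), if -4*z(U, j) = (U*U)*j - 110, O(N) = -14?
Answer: -1951988044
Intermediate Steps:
z(U, j) = 55/2 - j*U**2/4 (z(U, j) = -((U*U)*j - 110)/4 = -(U**2*j - 110)/4 = -(j*U**2 - 110)/4 = -(-110 + j*U**2)/4 = 55/2 - j*U**2/4)
(34612 + 6441)*(z(-100 + 91, O(10)) - 47859) = (34612 + 6441)*((55/2 - 1/4*(-14)*(-100 + 91)**2) - 47859) = 41053*((55/2 - 1/4*(-14)*(-9)**2) - 47859) = 41053*((55/2 - 1/4*(-14)*81) - 47859) = 41053*((55/2 + 567/2) - 47859) = 41053*(311 - 47859) = 41053*(-47548) = -1951988044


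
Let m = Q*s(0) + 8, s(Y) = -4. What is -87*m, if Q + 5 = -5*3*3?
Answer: -18096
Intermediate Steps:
Q = -50 (Q = -5 - 5*3*3 = -5 - 15*3 = -5 - 45 = -50)
m = 208 (m = -50*(-4) + 8 = 200 + 8 = 208)
-87*m = -87*208 = -18096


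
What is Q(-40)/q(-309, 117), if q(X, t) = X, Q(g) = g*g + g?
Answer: -520/103 ≈ -5.0485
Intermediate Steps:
Q(g) = g + g² (Q(g) = g² + g = g + g²)
Q(-40)/q(-309, 117) = -40*(1 - 40)/(-309) = -40*(-39)*(-1/309) = 1560*(-1/309) = -520/103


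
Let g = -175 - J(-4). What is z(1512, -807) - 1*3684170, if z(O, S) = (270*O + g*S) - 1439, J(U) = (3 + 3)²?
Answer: -3107092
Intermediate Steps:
J(U) = 36 (J(U) = 6² = 36)
g = -211 (g = -175 - 1*36 = -175 - 36 = -211)
z(O, S) = -1439 - 211*S + 270*O (z(O, S) = (270*O - 211*S) - 1439 = (-211*S + 270*O) - 1439 = -1439 - 211*S + 270*O)
z(1512, -807) - 1*3684170 = (-1439 - 211*(-807) + 270*1512) - 1*3684170 = (-1439 + 170277 + 408240) - 3684170 = 577078 - 3684170 = -3107092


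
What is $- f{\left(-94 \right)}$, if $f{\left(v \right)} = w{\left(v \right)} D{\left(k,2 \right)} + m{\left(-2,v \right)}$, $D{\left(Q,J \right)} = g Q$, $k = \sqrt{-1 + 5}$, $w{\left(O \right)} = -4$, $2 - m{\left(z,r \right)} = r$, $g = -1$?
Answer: $-104$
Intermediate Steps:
$m{\left(z,r \right)} = 2 - r$
$k = 2$ ($k = \sqrt{4} = 2$)
$D{\left(Q,J \right)} = - Q$
$f{\left(v \right)} = 10 - v$ ($f{\left(v \right)} = - 4 \left(\left(-1\right) 2\right) - \left(-2 + v\right) = \left(-4\right) \left(-2\right) - \left(-2 + v\right) = 8 - \left(-2 + v\right) = 10 - v$)
$- f{\left(-94 \right)} = - (10 - -94) = - (10 + 94) = \left(-1\right) 104 = -104$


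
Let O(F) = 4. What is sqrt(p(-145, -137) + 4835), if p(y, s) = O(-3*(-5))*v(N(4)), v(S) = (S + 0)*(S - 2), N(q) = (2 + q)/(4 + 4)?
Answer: 5*sqrt(773)/2 ≈ 69.507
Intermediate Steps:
N(q) = 1/4 + q/8 (N(q) = (2 + q)/8 = (2 + q)*(1/8) = 1/4 + q/8)
v(S) = S*(-2 + S)
p(y, s) = -15/4 (p(y, s) = 4*((1/4 + (1/8)*4)*(-2 + (1/4 + (1/8)*4))) = 4*((1/4 + 1/2)*(-2 + (1/4 + 1/2))) = 4*(3*(-2 + 3/4)/4) = 4*((3/4)*(-5/4)) = 4*(-15/16) = -15/4)
sqrt(p(-145, -137) + 4835) = sqrt(-15/4 + 4835) = sqrt(19325/4) = 5*sqrt(773)/2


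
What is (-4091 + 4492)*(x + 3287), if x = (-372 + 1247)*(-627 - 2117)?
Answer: -961482913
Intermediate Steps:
x = -2401000 (x = 875*(-2744) = -2401000)
(-4091 + 4492)*(x + 3287) = (-4091 + 4492)*(-2401000 + 3287) = 401*(-2397713) = -961482913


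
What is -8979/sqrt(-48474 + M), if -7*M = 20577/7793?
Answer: 2993*I*sqrt(144250614042801)/881441917 ≈ 40.782*I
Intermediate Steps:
M = -20577/54551 (M = -20577/(7*7793) = -1/7*20577/7793 = -20577/54551 ≈ -0.37721)
-8979/sqrt(-48474 + M) = -8979/sqrt(-48474 - 20577/54551) = -8979*(-I*sqrt(144250614042801)/2644325751) = -(-2993)*I*sqrt(144250614042801)/881441917 = 2993*I*sqrt(144250614042801)/881441917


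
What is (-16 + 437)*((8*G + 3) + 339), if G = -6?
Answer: 123774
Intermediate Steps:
(-16 + 437)*((8*G + 3) + 339) = (-16 + 437)*((8*(-6) + 3) + 339) = 421*((-48 + 3) + 339) = 421*(-45 + 339) = 421*294 = 123774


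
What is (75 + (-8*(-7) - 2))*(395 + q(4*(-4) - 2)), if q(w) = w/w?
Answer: 51084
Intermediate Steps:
q(w) = 1
(75 + (-8*(-7) - 2))*(395 + q(4*(-4) - 2)) = (75 + (-8*(-7) - 2))*(395 + 1) = (75 + (56 - 2))*396 = (75 + 54)*396 = 129*396 = 51084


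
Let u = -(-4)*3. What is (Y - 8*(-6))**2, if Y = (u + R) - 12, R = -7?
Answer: 1681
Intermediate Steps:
u = 12 (u = -4*(-3) = 12)
Y = -7 (Y = (12 - 7) - 12 = 5 - 12 = -7)
(Y - 8*(-6))**2 = (-7 - 8*(-6))**2 = (-7 - 1*(-48))**2 = (-7 + 48)**2 = 41**2 = 1681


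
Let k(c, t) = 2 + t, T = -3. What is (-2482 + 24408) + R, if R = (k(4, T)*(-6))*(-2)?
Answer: 21914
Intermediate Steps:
R = -12 (R = ((2 - 3)*(-6))*(-2) = -1*(-6)*(-2) = 6*(-2) = -12)
(-2482 + 24408) + R = (-2482 + 24408) - 12 = 21926 - 12 = 21914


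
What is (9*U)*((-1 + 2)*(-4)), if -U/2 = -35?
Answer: -2520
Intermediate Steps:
U = 70 (U = -2*(-35) = 70)
(9*U)*((-1 + 2)*(-4)) = (9*70)*((-1 + 2)*(-4)) = 630*(1*(-4)) = 630*(-4) = -2520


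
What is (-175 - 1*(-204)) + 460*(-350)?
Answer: -160971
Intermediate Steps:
(-175 - 1*(-204)) + 460*(-350) = (-175 + 204) - 161000 = 29 - 161000 = -160971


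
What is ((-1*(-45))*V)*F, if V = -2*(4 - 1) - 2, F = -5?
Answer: 1800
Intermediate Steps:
V = -8 (V = -2*3 - 2 = -6 - 2 = -8)
((-1*(-45))*V)*F = (-1*(-45)*(-8))*(-5) = (45*(-8))*(-5) = -360*(-5) = 1800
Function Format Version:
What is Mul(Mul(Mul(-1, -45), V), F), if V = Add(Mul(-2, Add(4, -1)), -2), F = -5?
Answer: 1800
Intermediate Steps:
V = -8 (V = Add(Mul(-2, 3), -2) = Add(-6, -2) = -8)
Mul(Mul(Mul(-1, -45), V), F) = Mul(Mul(Mul(-1, -45), -8), -5) = Mul(Mul(45, -8), -5) = Mul(-360, -5) = 1800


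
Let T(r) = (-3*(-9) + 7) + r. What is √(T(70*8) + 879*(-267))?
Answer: 111*I*√19 ≈ 483.84*I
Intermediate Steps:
T(r) = 34 + r (T(r) = (27 + 7) + r = 34 + r)
√(T(70*8) + 879*(-267)) = √((34 + 70*8) + 879*(-267)) = √((34 + 560) - 234693) = √(594 - 234693) = √(-234099) = 111*I*√19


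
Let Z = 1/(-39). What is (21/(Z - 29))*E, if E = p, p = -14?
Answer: 5733/566 ≈ 10.129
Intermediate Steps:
Z = -1/39 ≈ -0.025641
E = -14
(21/(Z - 29))*E = (21/(-1/39 - 29))*(-14) = (21/(-1132/39))*(-14) = -39/1132*21*(-14) = -819/1132*(-14) = 5733/566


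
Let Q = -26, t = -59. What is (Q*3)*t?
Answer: 4602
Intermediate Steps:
(Q*3)*t = -26*3*(-59) = -78*(-59) = 4602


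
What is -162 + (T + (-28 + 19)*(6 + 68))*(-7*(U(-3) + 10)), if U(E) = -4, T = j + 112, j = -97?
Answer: 27180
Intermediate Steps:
T = 15 (T = -97 + 112 = 15)
-162 + (T + (-28 + 19)*(6 + 68))*(-7*(U(-3) + 10)) = -162 + (15 + (-28 + 19)*(6 + 68))*(-7*(-4 + 10)) = -162 + (15 - 9*74)*(-7*6) = -162 + (15 - 666)*(-42) = -162 - 651*(-42) = -162 + 27342 = 27180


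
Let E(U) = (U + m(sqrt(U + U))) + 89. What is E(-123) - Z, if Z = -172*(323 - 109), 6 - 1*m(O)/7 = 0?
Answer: 36816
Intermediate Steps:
m(O) = 42 (m(O) = 42 - 7*0 = 42 + 0 = 42)
E(U) = 131 + U (E(U) = (U + 42) + 89 = (42 + U) + 89 = 131 + U)
Z = -36808 (Z = -172*214 = -36808)
E(-123) - Z = (131 - 123) - 1*(-36808) = 8 + 36808 = 36816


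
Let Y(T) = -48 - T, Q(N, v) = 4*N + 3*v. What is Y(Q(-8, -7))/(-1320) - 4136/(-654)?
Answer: 60625/9592 ≈ 6.3204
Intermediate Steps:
Q(N, v) = 3*v + 4*N
Y(Q(-8, -7))/(-1320) - 4136/(-654) = (-48 - (3*(-7) + 4*(-8)))/(-1320) - 4136/(-654) = (-48 - (-21 - 32))*(-1/1320) - 4136*(-1/654) = (-48 - 1*(-53))*(-1/1320) + 2068/327 = (-48 + 53)*(-1/1320) + 2068/327 = 5*(-1/1320) + 2068/327 = -1/264 + 2068/327 = 60625/9592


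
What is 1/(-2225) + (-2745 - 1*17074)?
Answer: -44097276/2225 ≈ -19819.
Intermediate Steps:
1/(-2225) + (-2745 - 1*17074) = -1/2225 + (-2745 - 17074) = -1/2225 - 19819 = -44097276/2225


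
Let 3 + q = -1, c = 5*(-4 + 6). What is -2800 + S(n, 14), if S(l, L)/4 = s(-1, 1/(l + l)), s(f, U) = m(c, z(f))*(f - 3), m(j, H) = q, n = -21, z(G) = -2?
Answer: -2736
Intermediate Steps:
c = 10 (c = 5*2 = 10)
q = -4 (q = -3 - 1 = -4)
m(j, H) = -4
s(f, U) = 12 - 4*f (s(f, U) = -4*(f - 3) = -4*(-3 + f) = 12 - 4*f)
S(l, L) = 64 (S(l, L) = 4*(12 - 4*(-1)) = 4*(12 + 4) = 4*16 = 64)
-2800 + S(n, 14) = -2800 + 64 = -2736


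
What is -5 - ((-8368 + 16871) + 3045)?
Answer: -11553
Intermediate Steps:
-5 - ((-8368 + 16871) + 3045) = -5 - (8503 + 3045) = -5 - 1*11548 = -5 - 11548 = -11553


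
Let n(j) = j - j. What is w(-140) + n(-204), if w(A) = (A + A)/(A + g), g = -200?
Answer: 14/17 ≈ 0.82353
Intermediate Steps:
n(j) = 0
w(A) = 2*A/(-200 + A) (w(A) = (A + A)/(A - 200) = (2*A)/(-200 + A) = 2*A/(-200 + A))
w(-140) + n(-204) = 2*(-140)/(-200 - 140) + 0 = 2*(-140)/(-340) + 0 = 2*(-140)*(-1/340) + 0 = 14/17 + 0 = 14/17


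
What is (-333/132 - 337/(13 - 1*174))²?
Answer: 9259849/50183056 ≈ 0.18452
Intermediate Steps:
(-333/132 - 337/(13 - 1*174))² = (-333*1/132 - 337/(13 - 174))² = (-111/44 - 337/(-161))² = (-111/44 - 337*(-1/161))² = (-111/44 + 337/161)² = (-3043/7084)² = 9259849/50183056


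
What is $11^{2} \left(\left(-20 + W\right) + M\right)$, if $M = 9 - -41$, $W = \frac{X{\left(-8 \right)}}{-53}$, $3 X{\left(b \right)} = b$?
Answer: $\frac{578138}{159} \approx 3636.1$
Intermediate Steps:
$X{\left(b \right)} = \frac{b}{3}$
$W = \frac{8}{159}$ ($W = \frac{\frac{1}{3} \left(-8\right)}{-53} = \left(- \frac{8}{3}\right) \left(- \frac{1}{53}\right) = \frac{8}{159} \approx 0.050314$)
$M = 50$ ($M = 9 + 41 = 50$)
$11^{2} \left(\left(-20 + W\right) + M\right) = 11^{2} \left(\left(-20 + \frac{8}{159}\right) + 50\right) = 121 \left(- \frac{3172}{159} + 50\right) = 121 \cdot \frac{4778}{159} = \frac{578138}{159}$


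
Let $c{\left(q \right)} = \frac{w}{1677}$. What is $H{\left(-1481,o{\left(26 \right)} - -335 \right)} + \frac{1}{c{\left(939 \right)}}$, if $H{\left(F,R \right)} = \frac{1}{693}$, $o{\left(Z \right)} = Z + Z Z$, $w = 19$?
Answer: $\frac{1162180}{13167} \approx 88.265$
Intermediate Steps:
$o{\left(Z \right)} = Z + Z^{2}$
$H{\left(F,R \right)} = \frac{1}{693}$
$c{\left(q \right)} = \frac{19}{1677}$
$H{\left(-1481,o{\left(26 \right)} - -335 \right)} + \frac{1}{c{\left(939 \right)}} = \frac{1}{693} + \frac{1}{\frac{19}{1677}} = \frac{1}{693} + \frac{1677}{19} = \frac{1162180}{13167}$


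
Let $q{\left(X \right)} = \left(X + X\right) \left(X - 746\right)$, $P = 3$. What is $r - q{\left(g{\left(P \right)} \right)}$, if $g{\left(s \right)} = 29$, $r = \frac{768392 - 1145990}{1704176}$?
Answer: $\frac{35434742769}{852088} \approx 41586.0$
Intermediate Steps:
$r = - \frac{188799}{852088}$ ($r = \left(-377598\right) \frac{1}{1704176} = - \frac{188799}{852088} \approx -0.22157$)
$q{\left(X \right)} = 2 X \left(-746 + X\right)$
$r - q{\left(g{\left(P \right)} \right)} = - \frac{188799}{852088} - 2 \cdot 29 \left(-746 + 29\right) = - \frac{188799}{852088} - 2 \cdot 29 \left(-717\right) = - \frac{188799}{852088} - -41586 = - \frac{188799}{852088} + 41586 = \frac{35434742769}{852088}$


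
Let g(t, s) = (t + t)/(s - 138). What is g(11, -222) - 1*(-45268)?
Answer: 8148229/180 ≈ 45268.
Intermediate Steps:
g(t, s) = 2*t/(-138 + s) (g(t, s) = (2*t)/(-138 + s) = 2*t/(-138 + s))
g(11, -222) - 1*(-45268) = 2*11/(-138 - 222) - 1*(-45268) = 2*11/(-360) + 45268 = 2*11*(-1/360) + 45268 = -11/180 + 45268 = 8148229/180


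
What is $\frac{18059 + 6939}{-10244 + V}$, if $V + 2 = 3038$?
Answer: $- \frac{12499}{3604} \approx -3.4681$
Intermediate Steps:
$V = 3036$ ($V = -2 + 3038 = 3036$)
$\frac{18059 + 6939}{-10244 + V} = \frac{18059 + 6939}{-10244 + 3036} = \frac{24998}{-7208} = 24998 \left(- \frac{1}{7208}\right) = - \frac{12499}{3604}$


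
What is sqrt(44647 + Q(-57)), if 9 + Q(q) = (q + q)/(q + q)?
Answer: 7*sqrt(911) ≈ 211.28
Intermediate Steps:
Q(q) = -8 (Q(q) = -9 + (q + q)/(q + q) = -9 + (2*q)/((2*q)) = -9 + (2*q)*(1/(2*q)) = -9 + 1 = -8)
sqrt(44647 + Q(-57)) = sqrt(44647 - 8) = sqrt(44639) = 7*sqrt(911)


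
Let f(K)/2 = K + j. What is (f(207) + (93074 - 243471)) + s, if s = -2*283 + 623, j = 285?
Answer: -149356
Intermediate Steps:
s = 57 (s = -566 + 623 = 57)
f(K) = 570 + 2*K (f(K) = 2*(K + 285) = 2*(285 + K) = 570 + 2*K)
(f(207) + (93074 - 243471)) + s = ((570 + 2*207) + (93074 - 243471)) + 57 = ((570 + 414) - 150397) + 57 = (984 - 150397) + 57 = -149413 + 57 = -149356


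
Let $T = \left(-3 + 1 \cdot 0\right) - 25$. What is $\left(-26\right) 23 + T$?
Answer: $-626$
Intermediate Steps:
$T = -28$ ($T = \left(-3 + 0\right) - 25 = -3 - 25 = -28$)
$\left(-26\right) 23 + T = \left(-26\right) 23 - 28 = -598 - 28 = -626$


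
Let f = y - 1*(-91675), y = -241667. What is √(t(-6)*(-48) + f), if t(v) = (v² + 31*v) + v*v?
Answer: 2*I*√36130 ≈ 380.16*I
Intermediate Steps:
t(v) = 2*v² + 31*v (t(v) = (v² + 31*v) + v² = 2*v² + 31*v)
f = -149992 (f = -241667 - 1*(-91675) = -241667 + 91675 = -149992)
√(t(-6)*(-48) + f) = √(-6*(31 + 2*(-6))*(-48) - 149992) = √(-6*(31 - 12)*(-48) - 149992) = √(-6*19*(-48) - 149992) = √(-114*(-48) - 149992) = √(5472 - 149992) = √(-144520) = 2*I*√36130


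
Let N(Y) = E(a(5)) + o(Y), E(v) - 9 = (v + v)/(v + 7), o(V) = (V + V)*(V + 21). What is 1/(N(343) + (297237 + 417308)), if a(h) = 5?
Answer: 6/5785553 ≈ 1.0371e-6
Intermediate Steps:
o(V) = 2*V*(21 + V) (o(V) = (2*V)*(21 + V) = 2*V*(21 + V))
E(v) = 9 + 2*v/(7 + v) (E(v) = 9 + (v + v)/(v + 7) = 9 + (2*v)/(7 + v) = 9 + 2*v/(7 + v))
N(Y) = 59/6 + 2*Y*(21 + Y) (N(Y) = (63 + 11*5)/(7 + 5) + 2*Y*(21 + Y) = (63 + 55)/12 + 2*Y*(21 + Y) = (1/12)*118 + 2*Y*(21 + Y) = 59/6 + 2*Y*(21 + Y))
1/(N(343) + (297237 + 417308)) = 1/((59/6 + 2*343*(21 + 343)) + (297237 + 417308)) = 1/((59/6 + 2*343*364) + 714545) = 1/((59/6 + 249704) + 714545) = 1/(1498283/6 + 714545) = 1/(5785553/6) = 6/5785553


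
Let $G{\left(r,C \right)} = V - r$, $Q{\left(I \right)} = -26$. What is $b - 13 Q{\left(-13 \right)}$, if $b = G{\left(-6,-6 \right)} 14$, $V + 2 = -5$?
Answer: $324$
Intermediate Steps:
$V = -7$ ($V = -2 - 5 = -7$)
$G{\left(r,C \right)} = -7 - r$
$b = -14$ ($b = \left(-7 - -6\right) 14 = \left(-7 + 6\right) 14 = \left(-1\right) 14 = -14$)
$b - 13 Q{\left(-13 \right)} = -14 - -338 = -14 + 338 = 324$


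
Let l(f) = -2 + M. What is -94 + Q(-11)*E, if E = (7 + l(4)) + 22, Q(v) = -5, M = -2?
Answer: -219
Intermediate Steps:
l(f) = -4 (l(f) = -2 - 2 = -4)
E = 25 (E = (7 - 4) + 22 = 3 + 22 = 25)
-94 + Q(-11)*E = -94 - 5*25 = -94 - 125 = -219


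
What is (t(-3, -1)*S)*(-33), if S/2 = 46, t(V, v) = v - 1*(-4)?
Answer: -9108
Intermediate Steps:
t(V, v) = 4 + v (t(V, v) = v + 4 = 4 + v)
S = 92 (S = 2*46 = 92)
(t(-3, -1)*S)*(-33) = ((4 - 1)*92)*(-33) = (3*92)*(-33) = 276*(-33) = -9108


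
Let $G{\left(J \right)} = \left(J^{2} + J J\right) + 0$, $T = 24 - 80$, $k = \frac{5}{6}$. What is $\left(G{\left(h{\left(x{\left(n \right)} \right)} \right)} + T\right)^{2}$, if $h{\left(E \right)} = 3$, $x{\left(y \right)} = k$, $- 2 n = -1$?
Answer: $1444$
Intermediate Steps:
$n = \frac{1}{2}$ ($n = \left(- \frac{1}{2}\right) \left(-1\right) = \frac{1}{2} \approx 0.5$)
$k = \frac{5}{6}$ ($k = 5 \cdot \frac{1}{6} = \frac{5}{6} \approx 0.83333$)
$x{\left(y \right)} = \frac{5}{6}$
$T = -56$ ($T = 24 - 80 = -56$)
$G{\left(J \right)} = 2 J^{2}$ ($G{\left(J \right)} = \left(J^{2} + J^{2}\right) + 0 = 2 J^{2} + 0 = 2 J^{2}$)
$\left(G{\left(h{\left(x{\left(n \right)} \right)} \right)} + T\right)^{2} = \left(2 \cdot 3^{2} - 56\right)^{2} = \left(2 \cdot 9 - 56\right)^{2} = \left(18 - 56\right)^{2} = \left(-38\right)^{2} = 1444$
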